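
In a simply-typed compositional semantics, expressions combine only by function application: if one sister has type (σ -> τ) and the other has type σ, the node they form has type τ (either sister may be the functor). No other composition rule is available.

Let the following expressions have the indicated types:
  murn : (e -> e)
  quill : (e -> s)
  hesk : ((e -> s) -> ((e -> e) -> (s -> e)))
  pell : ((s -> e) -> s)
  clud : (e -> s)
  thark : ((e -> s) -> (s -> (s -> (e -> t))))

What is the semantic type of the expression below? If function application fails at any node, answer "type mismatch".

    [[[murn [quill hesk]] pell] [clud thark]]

[quill hesk]: functor hesk : ((e -> s) -> ((e -> e) -> (s -> e))), argument quill : (e -> s); result ((e -> e) -> (s -> e)).
[murn [quill hesk]]: functor [quill hesk] : ((e -> e) -> (s -> e)), argument murn : (e -> e); result (s -> e).
[[murn [quill hesk]] pell]: functor pell : ((s -> e) -> s), argument [murn [quill hesk]] : (s -> e); result s.
[clud thark]: functor thark : ((e -> s) -> (s -> (s -> (e -> t)))), argument clud : (e -> s); result (s -> (s -> (e -> t))).
[[[murn [quill hesk]] pell] [clud thark]]: functor [clud thark] : (s -> (s -> (e -> t))), argument [[murn [quill hesk]] pell] : s; result (s -> (e -> t)).

(s -> (e -> t))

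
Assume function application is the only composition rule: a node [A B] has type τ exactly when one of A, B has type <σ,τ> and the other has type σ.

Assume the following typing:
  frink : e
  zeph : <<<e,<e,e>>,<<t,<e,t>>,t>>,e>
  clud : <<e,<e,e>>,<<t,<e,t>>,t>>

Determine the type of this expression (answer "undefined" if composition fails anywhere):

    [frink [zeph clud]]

undefined

[zeph clud]: functor zeph : <<<e,<e,e>>,<<t,<e,t>>,t>>,e>, argument clud : <<e,<e,e>>,<<t,<e,t>>,t>>; result e.
[frink [zeph clud]]: e with e — neither is a function whose domain matches the other; composition fails here.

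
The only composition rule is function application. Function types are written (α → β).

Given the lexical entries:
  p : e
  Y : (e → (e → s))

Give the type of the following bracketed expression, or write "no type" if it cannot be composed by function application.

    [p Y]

(e → s)

[p Y]: (e → (e → s)) applied to e yields (e → s).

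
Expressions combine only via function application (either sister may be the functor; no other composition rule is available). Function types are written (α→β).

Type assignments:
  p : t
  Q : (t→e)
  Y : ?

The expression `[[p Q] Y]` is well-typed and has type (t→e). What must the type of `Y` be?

(e→(t→e))

[[p Q] Y] is required to be (t→e). [p Q] : e cannot yield (t→e) as functor, so Y : (e→(t→e)).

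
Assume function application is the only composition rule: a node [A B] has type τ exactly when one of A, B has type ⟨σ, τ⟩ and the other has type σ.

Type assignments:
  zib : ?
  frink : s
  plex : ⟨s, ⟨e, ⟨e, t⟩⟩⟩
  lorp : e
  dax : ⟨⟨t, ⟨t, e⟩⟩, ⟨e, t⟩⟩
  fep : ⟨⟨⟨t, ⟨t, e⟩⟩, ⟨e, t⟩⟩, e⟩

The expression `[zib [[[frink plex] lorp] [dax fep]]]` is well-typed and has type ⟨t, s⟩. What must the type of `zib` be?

⟨t, ⟨t, s⟩⟩

[zib [[[frink plex] lorp] [dax fep]]] is required to be ⟨t, s⟩. [[[frink plex] lorp] [dax fep]] : t cannot yield ⟨t, s⟩ as functor, so zib : ⟨t, ⟨t, s⟩⟩.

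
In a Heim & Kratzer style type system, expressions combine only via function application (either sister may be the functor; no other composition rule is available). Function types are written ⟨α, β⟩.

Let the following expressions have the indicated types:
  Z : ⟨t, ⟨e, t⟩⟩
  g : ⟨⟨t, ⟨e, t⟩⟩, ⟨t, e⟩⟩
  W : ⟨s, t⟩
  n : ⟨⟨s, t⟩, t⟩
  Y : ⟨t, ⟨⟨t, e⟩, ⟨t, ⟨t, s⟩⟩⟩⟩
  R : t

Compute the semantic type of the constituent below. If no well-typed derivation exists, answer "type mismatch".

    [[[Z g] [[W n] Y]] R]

[Z g]: functor g : ⟨⟨t, ⟨e, t⟩⟩, ⟨t, e⟩⟩, argument Z : ⟨t, ⟨e, t⟩⟩; result ⟨t, e⟩.
[W n]: functor n : ⟨⟨s, t⟩, t⟩, argument W : ⟨s, t⟩; result t.
[[W n] Y]: functor Y : ⟨t, ⟨⟨t, e⟩, ⟨t, ⟨t, s⟩⟩⟩⟩, argument [W n] : t; result ⟨⟨t, e⟩, ⟨t, ⟨t, s⟩⟩⟩.
[[Z g] [[W n] Y]]: functor [[W n] Y] : ⟨⟨t, e⟩, ⟨t, ⟨t, s⟩⟩⟩, argument [Z g] : ⟨t, e⟩; result ⟨t, ⟨t, s⟩⟩.
[[[Z g] [[W n] Y]] R]: functor [[Z g] [[W n] Y]] : ⟨t, ⟨t, s⟩⟩, argument R : t; result ⟨t, s⟩.

⟨t, s⟩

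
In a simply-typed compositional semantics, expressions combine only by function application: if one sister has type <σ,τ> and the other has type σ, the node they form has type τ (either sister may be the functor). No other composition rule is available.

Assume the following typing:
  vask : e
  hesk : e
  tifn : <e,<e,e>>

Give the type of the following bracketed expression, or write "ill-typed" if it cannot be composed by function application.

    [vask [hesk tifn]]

e

[hesk tifn]: <e,<e,e>> applied to e yields <e,e>.
[vask [hesk tifn]]: <e,e> applied to e yields e.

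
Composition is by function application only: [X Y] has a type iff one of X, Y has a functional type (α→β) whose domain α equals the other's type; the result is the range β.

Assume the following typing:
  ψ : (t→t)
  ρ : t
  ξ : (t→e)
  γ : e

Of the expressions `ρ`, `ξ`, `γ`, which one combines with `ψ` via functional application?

ρ

ρ — combines: ψ : (t→t) takes ρ : t as argument, giving t.
ξ : (t→e) — no; ψ wants t, and ξ wants t.
γ : e — no; ψ wants t, and γ wants nothing (atomic).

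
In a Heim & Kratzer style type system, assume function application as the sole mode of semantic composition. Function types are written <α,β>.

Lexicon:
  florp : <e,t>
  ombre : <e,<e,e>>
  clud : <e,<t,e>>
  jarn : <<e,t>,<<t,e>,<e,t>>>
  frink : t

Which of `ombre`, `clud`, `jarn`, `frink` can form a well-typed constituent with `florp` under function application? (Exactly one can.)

jarn

ombre : <e,<e,e>> — florp needs e; ombre needs e; neither fits.
clud : <e,<t,e>> — florp needs e; clud needs e; neither fits.
jarn — combines: jarn : <<e,t>,<<t,e>,<e,t>>> takes florp : <e,t> as argument, giving <<t,e>,<e,t>>.
frink : t — florp needs e; frink needs nothing (atomic); neither fits.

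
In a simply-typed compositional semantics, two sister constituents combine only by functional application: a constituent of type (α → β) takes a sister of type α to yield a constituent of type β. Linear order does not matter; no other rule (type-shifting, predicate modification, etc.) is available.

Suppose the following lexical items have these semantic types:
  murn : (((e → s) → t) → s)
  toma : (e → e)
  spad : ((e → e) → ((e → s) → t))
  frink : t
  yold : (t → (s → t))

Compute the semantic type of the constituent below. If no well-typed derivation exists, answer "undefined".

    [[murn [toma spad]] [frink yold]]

[toma spad]: functor spad : ((e → e) → ((e → s) → t)), argument toma : (e → e); result ((e → s) → t).
[murn [toma spad]]: functor murn : (((e → s) → t) → s), argument [toma spad] : ((e → s) → t); result s.
[frink yold]: functor yold : (t → (s → t)), argument frink : t; result (s → t).
[[murn [toma spad]] [frink yold]]: functor [frink yold] : (s → t), argument [murn [toma spad]] : s; result t.

t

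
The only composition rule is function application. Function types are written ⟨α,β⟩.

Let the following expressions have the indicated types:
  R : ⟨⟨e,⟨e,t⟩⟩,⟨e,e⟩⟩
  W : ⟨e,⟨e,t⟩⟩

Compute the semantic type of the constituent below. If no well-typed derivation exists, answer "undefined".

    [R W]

[R W]: ⟨⟨e,⟨e,t⟩⟩,⟨e,e⟩⟩ applied to ⟨e,⟨e,t⟩⟩ yields ⟨e,e⟩.

⟨e,e⟩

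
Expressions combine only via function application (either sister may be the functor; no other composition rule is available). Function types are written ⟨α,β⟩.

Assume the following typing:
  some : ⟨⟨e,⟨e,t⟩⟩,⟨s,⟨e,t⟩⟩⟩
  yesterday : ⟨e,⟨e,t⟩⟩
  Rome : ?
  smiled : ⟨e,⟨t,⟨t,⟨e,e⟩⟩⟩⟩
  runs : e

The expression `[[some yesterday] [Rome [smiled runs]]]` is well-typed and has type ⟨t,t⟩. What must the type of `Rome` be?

⟨⟨t,⟨t,⟨e,e⟩⟩⟩,⟨⟨s,⟨e,t⟩⟩,⟨t,t⟩⟩⟩

For [[some yesterday] [Rome [smiled runs]]] to have type ⟨t,t⟩ with [some yesterday] of type ⟨s,⟨e,t⟩⟩, [Rome [smiled runs]] must be the function: [Rome [smiled runs]] : ⟨⟨s,⟨e,t⟩⟩,⟨t,t⟩⟩.
For [Rome [smiled runs]] to have type ⟨⟨s,⟨e,t⟩⟩,⟨t,t⟩⟩ with [smiled runs] of type ⟨t,⟨t,⟨e,e⟩⟩⟩, Rome must be the function: Rome : ⟨⟨t,⟨t,⟨e,e⟩⟩⟩,⟨⟨s,⟨e,t⟩⟩,⟨t,t⟩⟩⟩.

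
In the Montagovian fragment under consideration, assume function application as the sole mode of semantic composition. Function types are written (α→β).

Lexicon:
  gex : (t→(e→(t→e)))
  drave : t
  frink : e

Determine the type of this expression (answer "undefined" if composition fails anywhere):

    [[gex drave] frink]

At [gex drave], gex : (t→(e→(t→e))) takes drave : t, giving (e→(t→e)).
At [[gex drave] frink], [gex drave] : (e→(t→e)) takes frink : e, giving (t→e).

(t→e)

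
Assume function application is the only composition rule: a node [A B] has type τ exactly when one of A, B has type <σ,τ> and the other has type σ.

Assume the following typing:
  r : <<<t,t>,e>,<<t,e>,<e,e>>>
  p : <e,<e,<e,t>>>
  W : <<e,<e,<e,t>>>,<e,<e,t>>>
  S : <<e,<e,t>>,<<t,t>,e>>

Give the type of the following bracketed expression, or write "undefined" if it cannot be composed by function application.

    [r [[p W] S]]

<<t,e>,<e,e>>

[p W]: <<e,<e,<e,t>>>,<e,<e,t>>> applied to <e,<e,<e,t>>> yields <e,<e,t>>.
[[p W] S]: <<e,<e,t>>,<<t,t>,e>> applied to <e,<e,t>> yields <<t,t>,e>.
[r [[p W] S]]: <<<t,t>,e>,<<t,e>,<e,e>>> applied to <<t,t>,e> yields <<t,e>,<e,e>>.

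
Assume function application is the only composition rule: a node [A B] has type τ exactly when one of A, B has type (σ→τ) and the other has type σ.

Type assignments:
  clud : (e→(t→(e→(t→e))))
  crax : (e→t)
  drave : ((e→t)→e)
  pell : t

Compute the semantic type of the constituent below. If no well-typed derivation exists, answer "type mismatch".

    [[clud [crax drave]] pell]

(e→(t→e))

[crax drave]: ((e→t)→e) applied to (e→t) yields e.
[clud [crax drave]]: (e→(t→(e→(t→e)))) applied to e yields (t→(e→(t→e))).
[[clud [crax drave]] pell]: (t→(e→(t→e))) applied to t yields (e→(t→e)).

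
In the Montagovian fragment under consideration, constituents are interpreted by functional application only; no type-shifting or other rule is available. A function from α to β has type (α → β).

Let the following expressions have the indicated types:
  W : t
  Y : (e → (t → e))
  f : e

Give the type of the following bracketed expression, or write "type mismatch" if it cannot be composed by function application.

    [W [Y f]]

e

[Y f]: Y is (e → (t → e)), f is e; result (t → e).
[W [Y f]]: [Y f] is (t → e), W is t; result e.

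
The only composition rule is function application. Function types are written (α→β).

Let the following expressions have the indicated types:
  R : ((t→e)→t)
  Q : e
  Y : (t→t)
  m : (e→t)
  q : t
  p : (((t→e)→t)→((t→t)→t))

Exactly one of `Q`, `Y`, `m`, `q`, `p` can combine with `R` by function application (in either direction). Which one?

p

Q : e — neither side's domain matches the other.
Y : (t→t) — neither side's domain matches the other.
m : (e→t) — neither side's domain matches the other.
q : t — neither side's domain matches the other.
p — combines: p : (((t→e)→t)→((t→t)→t)) takes R : ((t→e)→t) as argument, giving ((t→t)→t).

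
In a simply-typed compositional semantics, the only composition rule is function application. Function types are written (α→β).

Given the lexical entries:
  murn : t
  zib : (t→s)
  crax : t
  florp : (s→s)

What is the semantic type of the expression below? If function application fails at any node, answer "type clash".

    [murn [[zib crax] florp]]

type clash

At [zib crax], zib : (t→s) takes crax : t, giving s.
At [[zib crax] florp], florp : (s→s) takes [zib crax] : s, giving s.
[murn [[zib crax] florp]]: t with s — neither is a function whose domain matches the other; composition fails here.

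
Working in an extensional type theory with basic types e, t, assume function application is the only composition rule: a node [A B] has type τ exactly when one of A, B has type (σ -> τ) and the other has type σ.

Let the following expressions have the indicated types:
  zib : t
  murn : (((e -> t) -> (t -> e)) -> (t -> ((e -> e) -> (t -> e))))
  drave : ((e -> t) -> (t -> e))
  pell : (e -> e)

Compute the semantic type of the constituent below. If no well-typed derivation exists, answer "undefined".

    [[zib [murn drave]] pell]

[murn drave] — murn of type (((e -> t) -> (t -> e)) -> (t -> ((e -> e) -> (t -> e)))) combines with drave of type ((e -> t) -> (t -> e)): type (t -> ((e -> e) -> (t -> e))).
[zib [murn drave]] — [murn drave] of type (t -> ((e -> e) -> (t -> e))) combines with zib of type t: type ((e -> e) -> (t -> e)).
[[zib [murn drave]] pell] — [zib [murn drave]] of type ((e -> e) -> (t -> e)) combines with pell of type (e -> e): type (t -> e).

(t -> e)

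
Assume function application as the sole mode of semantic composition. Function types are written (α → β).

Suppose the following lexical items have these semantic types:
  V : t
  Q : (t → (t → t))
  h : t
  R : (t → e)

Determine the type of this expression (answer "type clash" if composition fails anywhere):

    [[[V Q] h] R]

e

At [V Q], Q : (t → (t → t)) takes V : t, giving (t → t).
At [[V Q] h], [V Q] : (t → t) takes h : t, giving t.
At [[[V Q] h] R], R : (t → e) takes [[V Q] h] : t, giving e.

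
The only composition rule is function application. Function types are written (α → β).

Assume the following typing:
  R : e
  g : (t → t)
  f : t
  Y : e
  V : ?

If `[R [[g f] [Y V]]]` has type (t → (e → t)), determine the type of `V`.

(e → (t → (e → (t → (e → t)))))

[R [[g f] [Y V]]] must have type (t → (e → t)). The sister R has type e; that is not a function onto (t → (e → t)), so [[g f] [Y V]] must be the functor, of type (e → (t → (e → t))).
[[g f] [Y V]] must have type (e → (t → (e → t))). The sister [g f] has type t; that is not a function onto (e → (t → (e → t))), so [Y V] must be the functor, of type (t → (e → (t → (e → t)))).
[Y V] must have type (t → (e → (t → (e → t)))). The sister Y has type e; that is not a function onto (t → (e → (t → (e → t)))), so V must be the functor, of type (e → (t → (e → (t → (e → t))))).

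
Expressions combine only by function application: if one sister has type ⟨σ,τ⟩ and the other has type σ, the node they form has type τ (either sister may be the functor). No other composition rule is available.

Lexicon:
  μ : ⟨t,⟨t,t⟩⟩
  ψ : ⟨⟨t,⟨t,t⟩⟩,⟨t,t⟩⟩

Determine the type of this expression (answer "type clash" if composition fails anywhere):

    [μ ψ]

At [μ ψ], ψ : ⟨⟨t,⟨t,t⟩⟩,⟨t,t⟩⟩ takes μ : ⟨t,⟨t,t⟩⟩, giving ⟨t,t⟩.

⟨t,t⟩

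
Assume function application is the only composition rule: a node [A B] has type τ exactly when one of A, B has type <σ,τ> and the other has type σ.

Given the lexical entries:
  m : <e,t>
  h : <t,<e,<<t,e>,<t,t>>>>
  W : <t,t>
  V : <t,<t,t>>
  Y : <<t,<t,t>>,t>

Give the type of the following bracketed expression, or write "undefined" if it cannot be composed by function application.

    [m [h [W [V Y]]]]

[V Y] — Y of type <<t,<t,t>>,t> combines with V of type <t,<t,t>>: type t.
[W [V Y]] — W of type <t,t> combines with [V Y] of type t: type t.
[h [W [V Y]]] — h of type <t,<e,<<t,e>,<t,t>>>> combines with [W [V Y]] of type t: type <e,<<t,e>,<t,t>>>.
At [m [h [W [V Y]]]]: neither <e,t> nor <e,<<t,e>,<t,t>>> can take the other as argument; the node is ill-typed.

undefined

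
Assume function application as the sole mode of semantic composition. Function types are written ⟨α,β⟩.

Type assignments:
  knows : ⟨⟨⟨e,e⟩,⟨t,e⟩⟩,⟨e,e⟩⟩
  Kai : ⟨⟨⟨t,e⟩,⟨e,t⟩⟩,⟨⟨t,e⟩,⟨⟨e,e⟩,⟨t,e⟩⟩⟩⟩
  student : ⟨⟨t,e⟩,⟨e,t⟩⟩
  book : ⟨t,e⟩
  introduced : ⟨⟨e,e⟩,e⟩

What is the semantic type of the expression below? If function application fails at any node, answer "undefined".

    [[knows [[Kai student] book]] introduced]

[Kai student]: functor Kai : ⟨⟨⟨t,e⟩,⟨e,t⟩⟩,⟨⟨t,e⟩,⟨⟨e,e⟩,⟨t,e⟩⟩⟩⟩, argument student : ⟨⟨t,e⟩,⟨e,t⟩⟩; result ⟨⟨t,e⟩,⟨⟨e,e⟩,⟨t,e⟩⟩⟩.
[[Kai student] book]: functor [Kai student] : ⟨⟨t,e⟩,⟨⟨e,e⟩,⟨t,e⟩⟩⟩, argument book : ⟨t,e⟩; result ⟨⟨e,e⟩,⟨t,e⟩⟩.
[knows [[Kai student] book]]: functor knows : ⟨⟨⟨e,e⟩,⟨t,e⟩⟩,⟨e,e⟩⟩, argument [[Kai student] book] : ⟨⟨e,e⟩,⟨t,e⟩⟩; result ⟨e,e⟩.
[[knows [[Kai student] book]] introduced]: functor introduced : ⟨⟨e,e⟩,e⟩, argument [knows [[Kai student] book]] : ⟨e,e⟩; result e.

e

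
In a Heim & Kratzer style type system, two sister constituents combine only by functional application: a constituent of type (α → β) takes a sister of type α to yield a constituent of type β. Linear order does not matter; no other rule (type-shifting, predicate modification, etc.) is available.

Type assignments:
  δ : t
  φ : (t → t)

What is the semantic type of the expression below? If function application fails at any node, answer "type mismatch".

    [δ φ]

t

[δ φ]: (t → t) applied to t yields t.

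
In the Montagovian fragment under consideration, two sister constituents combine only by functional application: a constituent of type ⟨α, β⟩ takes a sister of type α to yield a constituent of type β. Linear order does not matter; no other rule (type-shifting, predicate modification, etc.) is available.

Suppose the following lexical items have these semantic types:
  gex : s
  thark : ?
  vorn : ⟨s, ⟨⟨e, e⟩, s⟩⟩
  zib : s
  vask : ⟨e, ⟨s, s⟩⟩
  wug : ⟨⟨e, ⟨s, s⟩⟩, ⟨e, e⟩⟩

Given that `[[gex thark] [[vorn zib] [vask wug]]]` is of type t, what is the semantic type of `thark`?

⟨s, ⟨s, t⟩⟩

At [[gex thark] [[vorn zib] [vask wug]]] (required: t): [[vorn zib] [vask wug]] is s, which is not a function with range t; hence [gex thark] is the functor — type ⟨s, t⟩.
At [gex thark] (required: ⟨s, t⟩): gex is s, which is not a function with range ⟨s, t⟩; hence thark is the functor — type ⟨s, ⟨s, t⟩⟩.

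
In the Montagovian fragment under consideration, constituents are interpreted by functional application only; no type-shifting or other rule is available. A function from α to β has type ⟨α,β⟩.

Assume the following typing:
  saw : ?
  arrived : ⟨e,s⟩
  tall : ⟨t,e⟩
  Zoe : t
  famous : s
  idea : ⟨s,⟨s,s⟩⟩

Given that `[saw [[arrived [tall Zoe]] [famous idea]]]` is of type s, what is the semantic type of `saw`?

For [saw [[arrived [tall Zoe]] [famous idea]]] to have type s with [[arrived [tall Zoe]] [famous idea]] of type s, saw must be the function: saw : ⟨s,s⟩.

⟨s,s⟩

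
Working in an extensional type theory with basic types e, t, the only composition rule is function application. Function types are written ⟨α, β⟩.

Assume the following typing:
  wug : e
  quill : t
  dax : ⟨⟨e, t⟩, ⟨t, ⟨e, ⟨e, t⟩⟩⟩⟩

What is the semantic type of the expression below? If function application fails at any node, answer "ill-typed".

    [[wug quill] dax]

ill-typed

[wug quill]: e with t — neither is a function whose domain matches the other; composition fails here.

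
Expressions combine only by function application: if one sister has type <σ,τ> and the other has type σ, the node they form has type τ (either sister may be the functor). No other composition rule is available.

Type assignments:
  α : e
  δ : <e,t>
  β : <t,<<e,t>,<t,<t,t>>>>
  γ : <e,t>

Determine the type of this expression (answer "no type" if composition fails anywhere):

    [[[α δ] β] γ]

<t,<t,t>>

[α δ]: functor δ : <e,t>, argument α : e; result t.
[[α δ] β]: functor β : <t,<<e,t>,<t,<t,t>>>>, argument [α δ] : t; result <<e,t>,<t,<t,t>>>.
[[[α δ] β] γ]: functor [[α δ] β] : <<e,t>,<t,<t,t>>>, argument γ : <e,t>; result <t,<t,t>>.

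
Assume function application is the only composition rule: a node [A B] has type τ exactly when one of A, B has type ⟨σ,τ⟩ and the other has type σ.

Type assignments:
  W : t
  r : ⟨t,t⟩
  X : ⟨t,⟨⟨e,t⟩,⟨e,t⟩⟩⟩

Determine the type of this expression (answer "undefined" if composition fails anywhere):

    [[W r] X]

⟨⟨e,t⟩,⟨e,t⟩⟩

[W r] — r of type ⟨t,t⟩ combines with W of type t: type t.
[[W r] X] — X of type ⟨t,⟨⟨e,t⟩,⟨e,t⟩⟩⟩ combines with [W r] of type t: type ⟨⟨e,t⟩,⟨e,t⟩⟩.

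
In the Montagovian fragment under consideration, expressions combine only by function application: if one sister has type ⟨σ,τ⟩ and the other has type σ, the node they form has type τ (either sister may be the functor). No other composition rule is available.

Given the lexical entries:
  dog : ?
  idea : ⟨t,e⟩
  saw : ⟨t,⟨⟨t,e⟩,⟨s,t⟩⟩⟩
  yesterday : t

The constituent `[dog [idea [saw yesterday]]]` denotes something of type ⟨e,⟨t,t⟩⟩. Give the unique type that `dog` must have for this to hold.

⟨⟨s,t⟩,⟨e,⟨t,t⟩⟩⟩

For [dog [idea [saw yesterday]]] to have type ⟨e,⟨t,t⟩⟩ with [idea [saw yesterday]] of type ⟨s,t⟩, dog must be the function: dog : ⟨⟨s,t⟩,⟨e,⟨t,t⟩⟩⟩.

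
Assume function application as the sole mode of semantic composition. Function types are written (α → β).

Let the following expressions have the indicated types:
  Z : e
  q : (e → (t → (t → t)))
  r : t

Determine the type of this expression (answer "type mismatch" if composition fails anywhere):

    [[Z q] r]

(t → t)

[Z q]: functor q : (e → (t → (t → t))), argument Z : e; result (t → (t → t)).
[[Z q] r]: functor [Z q] : (t → (t → t)), argument r : t; result (t → t).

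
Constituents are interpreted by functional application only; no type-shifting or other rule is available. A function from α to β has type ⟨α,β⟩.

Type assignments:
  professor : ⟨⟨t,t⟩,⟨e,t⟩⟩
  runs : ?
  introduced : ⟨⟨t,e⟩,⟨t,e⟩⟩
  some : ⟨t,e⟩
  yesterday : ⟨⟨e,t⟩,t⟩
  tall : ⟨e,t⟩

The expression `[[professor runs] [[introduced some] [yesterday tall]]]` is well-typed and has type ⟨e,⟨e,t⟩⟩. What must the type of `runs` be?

At [[professor runs] [[introduced some] [yesterday tall]]] (required: ⟨e,⟨e,t⟩⟩): [[introduced some] [yesterday tall]] is e, which is not a function with range ⟨e,⟨e,t⟩⟩; hence [professor runs] is the functor — type ⟨e,⟨e,⟨e,t⟩⟩⟩.
At [professor runs] (required: ⟨e,⟨e,⟨e,t⟩⟩⟩): professor is ⟨⟨t,t⟩,⟨e,t⟩⟩, which is not a function with range ⟨e,⟨e,⟨e,t⟩⟩⟩; hence runs is the functor — type ⟨⟨⟨t,t⟩,⟨e,t⟩⟩,⟨e,⟨e,⟨e,t⟩⟩⟩⟩.

⟨⟨⟨t,t⟩,⟨e,t⟩⟩,⟨e,⟨e,⟨e,t⟩⟩⟩⟩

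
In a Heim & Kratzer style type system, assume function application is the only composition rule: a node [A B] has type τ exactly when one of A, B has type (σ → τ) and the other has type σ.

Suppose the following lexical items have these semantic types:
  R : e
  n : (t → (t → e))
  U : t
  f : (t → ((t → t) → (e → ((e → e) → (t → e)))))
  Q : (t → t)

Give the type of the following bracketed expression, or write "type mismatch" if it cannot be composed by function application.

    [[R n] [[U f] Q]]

type mismatch

[R n]: e with (t → (t → e)) — neither is a function whose domain matches the other; composition fails here.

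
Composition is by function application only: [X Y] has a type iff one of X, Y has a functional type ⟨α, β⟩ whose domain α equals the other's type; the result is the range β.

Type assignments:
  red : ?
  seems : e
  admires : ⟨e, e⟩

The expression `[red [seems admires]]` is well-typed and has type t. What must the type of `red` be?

[red [seems admires]] is required to be t. [seems admires] : e cannot yield t as functor, so red : ⟨e, t⟩.

⟨e, t⟩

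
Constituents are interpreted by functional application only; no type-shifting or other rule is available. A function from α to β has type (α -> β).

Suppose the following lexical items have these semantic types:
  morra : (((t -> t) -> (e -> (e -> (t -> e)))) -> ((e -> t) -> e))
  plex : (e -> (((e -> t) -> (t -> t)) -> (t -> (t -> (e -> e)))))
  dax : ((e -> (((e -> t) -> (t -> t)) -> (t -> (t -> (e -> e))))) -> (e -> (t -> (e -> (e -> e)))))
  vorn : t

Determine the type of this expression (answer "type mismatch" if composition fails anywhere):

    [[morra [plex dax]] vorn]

[plex dax]: dax is ((e -> (((e -> t) -> (t -> t)) -> (t -> (t -> (e -> e))))) -> (e -> (t -> (e -> (e -> e))))), plex is (e -> (((e -> t) -> (t -> t)) -> (t -> (t -> (e -> e))))); result (e -> (t -> (e -> (e -> e)))).
At [morra [plex dax]]: neither (((t -> t) -> (e -> (e -> (t -> e)))) -> ((e -> t) -> e)) nor (e -> (t -> (e -> (e -> e)))) can take the other as argument; the node is ill-typed.

type mismatch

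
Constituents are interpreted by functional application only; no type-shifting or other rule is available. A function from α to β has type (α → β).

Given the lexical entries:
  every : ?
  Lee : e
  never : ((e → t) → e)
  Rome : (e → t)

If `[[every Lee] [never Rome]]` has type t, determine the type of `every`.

[[every Lee] [never Rome]] is required to be t. [never Rome] : e cannot yield t as functor, so [every Lee] : (e → t).
[every Lee] is required to be (e → t). Lee : e cannot yield (e → t) as functor, so every : (e → (e → t)).

(e → (e → t))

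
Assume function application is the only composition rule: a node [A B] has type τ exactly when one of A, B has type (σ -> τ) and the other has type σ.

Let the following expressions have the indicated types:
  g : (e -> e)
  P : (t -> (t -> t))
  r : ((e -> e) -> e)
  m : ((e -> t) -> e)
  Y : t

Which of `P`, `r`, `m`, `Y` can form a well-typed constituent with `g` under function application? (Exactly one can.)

P : (t -> (t -> t)) — no; g wants e, and P wants t.
r — combines: r : ((e -> e) -> e) takes g : (e -> e) as argument, giving e.
m : ((e -> t) -> e) — no; g wants e, and m wants (e -> t).
Y : t — no; g wants e, and Y wants nothing (atomic).

r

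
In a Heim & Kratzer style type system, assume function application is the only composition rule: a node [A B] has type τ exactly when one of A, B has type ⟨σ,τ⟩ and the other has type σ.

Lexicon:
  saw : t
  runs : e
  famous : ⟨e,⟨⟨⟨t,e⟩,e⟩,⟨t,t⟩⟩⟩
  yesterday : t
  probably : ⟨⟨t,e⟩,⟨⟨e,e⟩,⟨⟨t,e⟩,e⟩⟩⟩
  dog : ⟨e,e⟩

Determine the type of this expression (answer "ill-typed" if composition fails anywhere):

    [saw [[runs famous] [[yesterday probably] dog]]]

ill-typed

[runs famous]: famous is ⟨e,⟨⟨⟨t,e⟩,e⟩,⟨t,t⟩⟩⟩, runs is e; result ⟨⟨⟨t,e⟩,e⟩,⟨t,t⟩⟩.
[yesterday probably]: t with ⟨⟨t,e⟩,⟨⟨e,e⟩,⟨⟨t,e⟩,e⟩⟩⟩ — neither is a function whose domain matches the other; composition fails here.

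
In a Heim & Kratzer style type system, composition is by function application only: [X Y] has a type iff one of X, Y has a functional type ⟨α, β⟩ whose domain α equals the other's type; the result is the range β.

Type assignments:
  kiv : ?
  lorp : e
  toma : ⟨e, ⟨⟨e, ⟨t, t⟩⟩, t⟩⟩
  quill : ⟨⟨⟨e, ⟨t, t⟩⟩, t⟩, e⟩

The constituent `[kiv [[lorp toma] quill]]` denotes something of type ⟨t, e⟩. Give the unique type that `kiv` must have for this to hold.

[kiv [[lorp toma] quill]] is required to be ⟨t, e⟩. [[lorp toma] quill] : e cannot yield ⟨t, e⟩ as functor, so kiv : ⟨e, ⟨t, e⟩⟩.

⟨e, ⟨t, e⟩⟩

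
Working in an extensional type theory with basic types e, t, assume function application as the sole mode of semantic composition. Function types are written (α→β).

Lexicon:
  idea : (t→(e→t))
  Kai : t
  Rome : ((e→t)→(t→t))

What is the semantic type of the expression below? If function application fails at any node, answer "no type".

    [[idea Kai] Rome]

(t→t)

[idea Kai]: idea is (t→(e→t)), Kai is t; result (e→t).
[[idea Kai] Rome]: Rome is ((e→t)→(t→t)), [idea Kai] is (e→t); result (t→t).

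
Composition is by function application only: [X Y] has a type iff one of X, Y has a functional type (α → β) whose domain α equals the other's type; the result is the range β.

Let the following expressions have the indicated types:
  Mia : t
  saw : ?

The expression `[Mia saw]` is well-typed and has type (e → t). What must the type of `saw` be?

(t → (e → t))

[Mia saw] is required to be (e → t). Mia : t cannot yield (e → t) as functor, so saw : (t → (e → t)).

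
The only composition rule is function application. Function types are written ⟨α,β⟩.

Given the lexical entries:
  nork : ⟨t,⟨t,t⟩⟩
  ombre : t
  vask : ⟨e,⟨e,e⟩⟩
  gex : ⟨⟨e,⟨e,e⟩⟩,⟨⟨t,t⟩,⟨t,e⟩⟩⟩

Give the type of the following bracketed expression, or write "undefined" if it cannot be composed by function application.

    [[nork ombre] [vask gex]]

⟨t,e⟩

[nork ombre]: ⟨t,⟨t,t⟩⟩ applied to t yields ⟨t,t⟩.
[vask gex]: ⟨⟨e,⟨e,e⟩⟩,⟨⟨t,t⟩,⟨t,e⟩⟩⟩ applied to ⟨e,⟨e,e⟩⟩ yields ⟨⟨t,t⟩,⟨t,e⟩⟩.
[[nork ombre] [vask gex]]: ⟨⟨t,t⟩,⟨t,e⟩⟩ applied to ⟨t,t⟩ yields ⟨t,e⟩.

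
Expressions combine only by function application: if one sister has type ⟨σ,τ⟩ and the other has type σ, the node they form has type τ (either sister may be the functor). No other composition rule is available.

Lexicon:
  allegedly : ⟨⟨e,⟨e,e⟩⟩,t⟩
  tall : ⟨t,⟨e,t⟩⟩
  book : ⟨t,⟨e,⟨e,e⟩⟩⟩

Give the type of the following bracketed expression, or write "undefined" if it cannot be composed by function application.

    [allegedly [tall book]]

undefined

At [tall book]: neither ⟨t,⟨e,t⟩⟩ nor ⟨t,⟨e,⟨e,e⟩⟩⟩ can take the other as argument; the node is ill-typed.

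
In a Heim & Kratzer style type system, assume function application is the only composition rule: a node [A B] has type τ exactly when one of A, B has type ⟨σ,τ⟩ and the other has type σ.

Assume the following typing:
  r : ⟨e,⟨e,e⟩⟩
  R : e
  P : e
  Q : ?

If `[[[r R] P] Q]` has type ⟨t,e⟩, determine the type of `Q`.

At [[[r R] P] Q] (required: ⟨t,e⟩): [[r R] P] is e, which is not a function with range ⟨t,e⟩; hence Q is the functor — type ⟨e,⟨t,e⟩⟩.

⟨e,⟨t,e⟩⟩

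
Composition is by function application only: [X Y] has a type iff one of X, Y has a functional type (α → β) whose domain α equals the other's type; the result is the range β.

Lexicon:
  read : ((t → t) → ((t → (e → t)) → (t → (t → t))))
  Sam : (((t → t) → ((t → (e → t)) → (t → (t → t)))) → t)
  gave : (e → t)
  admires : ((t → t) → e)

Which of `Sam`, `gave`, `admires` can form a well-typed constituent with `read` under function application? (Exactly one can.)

Sam

Sam — combines: Sam : (((t → t) → ((t → (e → t)) → (t → (t → t)))) → t) takes read : ((t → t) → ((t → (e → t)) → (t → (t → t)))) as argument, giving t.
gave : (e → t) — read needs (t → t); gave needs e; neither fits.
admires : ((t → t) → e) — read needs (t → t); admires needs (t → t); neither fits.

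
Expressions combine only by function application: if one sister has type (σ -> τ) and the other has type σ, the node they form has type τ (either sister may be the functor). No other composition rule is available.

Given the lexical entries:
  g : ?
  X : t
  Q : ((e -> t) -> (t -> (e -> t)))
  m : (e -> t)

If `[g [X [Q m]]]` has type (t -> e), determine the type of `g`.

((e -> t) -> (t -> e))

[g [X [Q m]]] must have type (t -> e). The sister [X [Q m]] has type (e -> t); that is not a function onto (t -> e), so g must be the functor, of type ((e -> t) -> (t -> e)).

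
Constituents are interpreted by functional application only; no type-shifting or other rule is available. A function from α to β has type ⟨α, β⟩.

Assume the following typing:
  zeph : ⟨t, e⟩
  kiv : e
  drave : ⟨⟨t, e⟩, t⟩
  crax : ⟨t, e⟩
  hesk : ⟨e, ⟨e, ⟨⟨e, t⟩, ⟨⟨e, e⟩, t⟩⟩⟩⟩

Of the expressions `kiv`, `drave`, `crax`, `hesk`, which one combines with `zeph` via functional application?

kiv : e — no; zeph wants t, and kiv wants nothing (atomic).
drave — combines: drave : ⟨⟨t, e⟩, t⟩ takes zeph : ⟨t, e⟩ as argument, giving t.
crax : ⟨t, e⟩ — no; zeph wants t, and crax wants t.
hesk : ⟨e, ⟨e, ⟨⟨e, t⟩, ⟨⟨e, e⟩, t⟩⟩⟩⟩ — no; zeph wants t, and hesk wants e.

drave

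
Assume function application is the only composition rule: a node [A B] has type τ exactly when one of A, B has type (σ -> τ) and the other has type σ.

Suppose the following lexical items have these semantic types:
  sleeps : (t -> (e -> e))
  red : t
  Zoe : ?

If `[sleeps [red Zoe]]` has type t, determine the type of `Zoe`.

(t -> ((t -> (e -> e)) -> t))

[sleeps [red Zoe]] is required to be t. sleeps : (t -> (e -> e)) cannot yield t as functor, so [red Zoe] : ((t -> (e -> e)) -> t).
[red Zoe] is required to be ((t -> (e -> e)) -> t). red : t cannot yield ((t -> (e -> e)) -> t) as functor, so Zoe : (t -> ((t -> (e -> e)) -> t)).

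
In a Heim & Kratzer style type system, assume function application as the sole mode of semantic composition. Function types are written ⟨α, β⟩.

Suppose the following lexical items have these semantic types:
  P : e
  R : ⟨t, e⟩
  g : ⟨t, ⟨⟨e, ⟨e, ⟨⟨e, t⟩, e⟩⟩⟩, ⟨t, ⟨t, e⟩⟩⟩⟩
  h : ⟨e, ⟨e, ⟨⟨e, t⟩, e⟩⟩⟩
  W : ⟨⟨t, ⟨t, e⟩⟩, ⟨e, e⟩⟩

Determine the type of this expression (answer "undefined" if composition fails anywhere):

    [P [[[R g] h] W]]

undefined

[R g]: ⟨t, e⟩ and ⟨t, ⟨⟨e, ⟨e, ⟨⟨e, t⟩, e⟩⟩⟩, ⟨t, ⟨t, e⟩⟩⟩⟩ cannot combine by function application — type clash.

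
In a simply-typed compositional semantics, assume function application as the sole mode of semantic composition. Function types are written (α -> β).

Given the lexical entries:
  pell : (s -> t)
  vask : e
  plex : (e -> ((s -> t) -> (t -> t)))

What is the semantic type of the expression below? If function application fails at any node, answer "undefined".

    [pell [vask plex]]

At [vask plex], plex : (e -> ((s -> t) -> (t -> t))) takes vask : e, giving ((s -> t) -> (t -> t)).
At [pell [vask plex]], [vask plex] : ((s -> t) -> (t -> t)) takes pell : (s -> t), giving (t -> t).

(t -> t)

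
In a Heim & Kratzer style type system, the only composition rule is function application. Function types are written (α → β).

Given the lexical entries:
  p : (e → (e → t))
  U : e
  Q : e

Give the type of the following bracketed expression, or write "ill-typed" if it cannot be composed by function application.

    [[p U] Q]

[p U]: p is (e → (e → t)), U is e; result (e → t).
[[p U] Q]: [p U] is (e → t), Q is e; result t.

t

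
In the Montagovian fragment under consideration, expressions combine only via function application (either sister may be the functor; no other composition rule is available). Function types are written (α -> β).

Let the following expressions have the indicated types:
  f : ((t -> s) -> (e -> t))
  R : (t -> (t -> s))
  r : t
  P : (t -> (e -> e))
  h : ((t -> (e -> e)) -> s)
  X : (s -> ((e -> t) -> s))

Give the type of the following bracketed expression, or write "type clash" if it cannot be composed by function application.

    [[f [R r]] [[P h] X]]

s

[R r]: (t -> (t -> s)) applied to t yields (t -> s).
[f [R r]]: ((t -> s) -> (e -> t)) applied to (t -> s) yields (e -> t).
[P h]: ((t -> (e -> e)) -> s) applied to (t -> (e -> e)) yields s.
[[P h] X]: (s -> ((e -> t) -> s)) applied to s yields ((e -> t) -> s).
[[f [R r]] [[P h] X]]: ((e -> t) -> s) applied to (e -> t) yields s.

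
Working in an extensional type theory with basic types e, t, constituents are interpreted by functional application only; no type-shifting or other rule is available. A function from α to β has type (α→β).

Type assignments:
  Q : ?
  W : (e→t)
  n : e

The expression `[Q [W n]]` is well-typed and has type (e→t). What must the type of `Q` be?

[Q [W n]] must have type (e→t). The sister [W n] has type t; that is not a function onto (e→t), so Q must be the functor, of type (t→(e→t)).

(t→(e→t))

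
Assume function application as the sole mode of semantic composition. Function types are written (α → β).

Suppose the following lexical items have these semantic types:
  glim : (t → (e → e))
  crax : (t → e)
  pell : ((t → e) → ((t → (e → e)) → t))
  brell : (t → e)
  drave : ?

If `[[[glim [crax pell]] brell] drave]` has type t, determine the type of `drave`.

(e → t)

At [[[glim [crax pell]] brell] drave] (required: t): [[glim [crax pell]] brell] is e, which is not a function with range t; hence drave is the functor — type (e → t).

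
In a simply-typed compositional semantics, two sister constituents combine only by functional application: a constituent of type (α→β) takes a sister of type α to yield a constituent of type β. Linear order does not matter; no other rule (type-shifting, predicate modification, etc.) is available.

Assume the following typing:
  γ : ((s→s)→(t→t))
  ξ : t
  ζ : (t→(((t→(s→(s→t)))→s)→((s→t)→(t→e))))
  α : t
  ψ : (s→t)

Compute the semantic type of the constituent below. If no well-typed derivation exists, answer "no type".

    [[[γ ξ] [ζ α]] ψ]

no type

At [γ ξ]: neither ((s→s)→(t→t)) nor t can take the other as argument; the node is ill-typed.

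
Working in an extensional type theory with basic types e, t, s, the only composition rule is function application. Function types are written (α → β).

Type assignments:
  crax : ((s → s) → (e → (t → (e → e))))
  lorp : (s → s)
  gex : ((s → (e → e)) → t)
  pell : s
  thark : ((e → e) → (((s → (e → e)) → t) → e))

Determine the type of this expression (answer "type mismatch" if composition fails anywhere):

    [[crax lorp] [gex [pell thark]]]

At [crax lorp], crax : ((s → s) → (e → (t → (e → e)))) takes lorp : (s → s), giving (e → (t → (e → e))).
[pell thark]: s with ((e → e) → (((s → (e → e)) → t) → e)) — neither is a function whose domain matches the other; composition fails here.

type mismatch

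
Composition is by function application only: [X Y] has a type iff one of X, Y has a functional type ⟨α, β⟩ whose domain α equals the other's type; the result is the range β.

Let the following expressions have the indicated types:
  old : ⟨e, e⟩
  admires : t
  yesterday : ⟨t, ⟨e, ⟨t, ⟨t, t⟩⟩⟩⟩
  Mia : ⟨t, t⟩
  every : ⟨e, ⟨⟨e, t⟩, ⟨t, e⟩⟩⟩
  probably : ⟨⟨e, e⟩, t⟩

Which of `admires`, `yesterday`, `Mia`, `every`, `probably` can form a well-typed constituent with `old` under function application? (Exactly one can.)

probably

admires : t — no; old wants e, and admires wants nothing (atomic).
yesterday : ⟨t, ⟨e, ⟨t, ⟨t, t⟩⟩⟩⟩ — no; old wants e, and yesterday wants t.
Mia : ⟨t, t⟩ — no; old wants e, and Mia wants t.
every : ⟨e, ⟨⟨e, t⟩, ⟨t, e⟩⟩⟩ — no; old wants e, and every wants e.
probably — combines: probably : ⟨⟨e, e⟩, t⟩ takes old : ⟨e, e⟩ as argument, giving t.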